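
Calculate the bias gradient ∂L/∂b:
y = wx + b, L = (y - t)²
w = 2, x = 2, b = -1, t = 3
∂L/∂b = 0

y = wx + b = (2)(2) + -1 = 3
∂L/∂y = 2(y - t) = 2(3 - 3) = 0
∂y/∂b = 1
∂L/∂b = ∂L/∂y · ∂y/∂b = 0 × 1 = 0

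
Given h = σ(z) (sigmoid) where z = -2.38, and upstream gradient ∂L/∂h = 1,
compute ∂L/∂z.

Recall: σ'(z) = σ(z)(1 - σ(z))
∂L/∂z = 0.07753

σ(-2.38) = 0.08471
σ'(-2.38) = σ(-2.38)(1 - σ(-2.38)) = 0.08471 × 0.9153 = 0.07753
∂L/∂z = ∂L/∂h · σ'(z) = 1 × 0.07753 = 0.07753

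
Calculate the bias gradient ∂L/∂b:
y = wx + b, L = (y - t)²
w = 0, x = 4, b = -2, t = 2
∂L/∂b = -8

y = wx + b = (0)(4) + -2 = -2
∂L/∂y = 2(y - t) = 2(-2 - 2) = -8
∂y/∂b = 1
∂L/∂b = ∂L/∂y · ∂y/∂b = -8 × 1 = -8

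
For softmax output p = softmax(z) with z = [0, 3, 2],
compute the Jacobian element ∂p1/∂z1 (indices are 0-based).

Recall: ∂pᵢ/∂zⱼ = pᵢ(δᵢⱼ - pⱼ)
∂p1/∂z1 = 0.2078

p = softmax(z) = [0.03512, 0.7054, 0.2595]
p1 = 0.7054

∂p1/∂z1 = p1(1 - p1) = 0.7054 × (1 - 0.7054) = 0.2078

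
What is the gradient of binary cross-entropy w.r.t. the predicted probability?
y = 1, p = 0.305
∂L/∂p = -3.279

∂L/∂p = -y/p + (1-y)/(1-p) = -1/0.305 + 0 = -3.279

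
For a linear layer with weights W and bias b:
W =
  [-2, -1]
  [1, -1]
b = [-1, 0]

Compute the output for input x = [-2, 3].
y = [0, -5]

Wx = [-2×-2 + -1×3, 1×-2 + -1×3]
   = [1, -5]
y = Wx + b = [1 + -1, -5 + 0] = [0, -5]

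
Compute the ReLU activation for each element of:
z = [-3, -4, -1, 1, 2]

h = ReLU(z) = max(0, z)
h = [0, 0, 0, 1, 2]

ReLU applied element-wise: max(0,-3)=0, max(0,-4)=0, max(0,-1)=0, max(0,1)=1, max(0,2)=2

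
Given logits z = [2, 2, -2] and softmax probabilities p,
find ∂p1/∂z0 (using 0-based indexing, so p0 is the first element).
∂p1/∂z0 = -0.2455

p = softmax(z) = [0.4955, 0.4955, 0.009075]
p1 = 0.4955, p0 = 0.4955

∂p1/∂z0 = -p1 × p0 = -0.4955 × 0.4955 = -0.2455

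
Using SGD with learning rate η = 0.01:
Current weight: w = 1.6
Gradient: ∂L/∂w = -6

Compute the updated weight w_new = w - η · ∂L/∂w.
w_new = 1.66

w_new = w - η·∂L/∂w = 1.6 - 0.01×(-6) = 1.6 - (-0.06) = 1.66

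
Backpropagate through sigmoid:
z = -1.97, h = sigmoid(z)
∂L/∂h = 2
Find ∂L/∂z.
∂L/∂z = 0.2148

σ(-1.97) = 0.1224
σ'(-1.97) = σ(-1.97)(1 - σ(-1.97)) = 0.1224 × 0.8776 = 0.1074
∂L/∂z = ∂L/∂h · σ'(z) = 2 × 0.1074 = 0.2148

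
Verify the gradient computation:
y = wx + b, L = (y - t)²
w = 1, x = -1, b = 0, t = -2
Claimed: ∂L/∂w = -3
Incorrect

y = (1)(-1) + 0 = -1
∂L/∂y = 2(y - t) = 2(-1 - -2) = 2
∂y/∂w = x = -1
∂L/∂w = 2 × -1 = -2

Claimed value: -3
Incorrect: The correct gradient is -2.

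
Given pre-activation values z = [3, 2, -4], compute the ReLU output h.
h = [3, 2, 0]

ReLU applied element-wise: max(0,3)=3, max(0,2)=2, max(0,-4)=0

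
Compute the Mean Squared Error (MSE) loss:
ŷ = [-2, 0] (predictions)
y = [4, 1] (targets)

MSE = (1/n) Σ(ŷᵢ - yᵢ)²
MSE = 18.5

MSE = (1/2)((-2-4)² + (0-1)²) = (1/2)(36 + 1) = 18.5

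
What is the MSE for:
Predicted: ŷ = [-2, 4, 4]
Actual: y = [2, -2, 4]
MSE = 17.33

MSE = (1/3)((-2-2)² + (4--2)² + (4-4)²) = (1/3)(16 + 36 + 0) = 17.33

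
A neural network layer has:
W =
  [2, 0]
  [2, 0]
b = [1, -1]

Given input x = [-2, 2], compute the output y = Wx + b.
y = [-3, -5]

Wx = [2×-2 + 0×2, 2×-2 + 0×2]
   = [-4, -4]
y = Wx + b = [-4 + 1, -4 + -1] = [-3, -5]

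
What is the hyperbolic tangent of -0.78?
-0.6527

tanh(-0.78) = (e^(-0.78) - e^(0.78))/(e^(-0.78) + e^(0.78)) = -0.6527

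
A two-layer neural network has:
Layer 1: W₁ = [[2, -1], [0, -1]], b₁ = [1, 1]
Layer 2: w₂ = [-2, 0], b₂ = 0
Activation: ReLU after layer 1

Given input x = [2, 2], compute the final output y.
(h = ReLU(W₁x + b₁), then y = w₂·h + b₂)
y = -6

Layer 1 pre-activation: z₁ = [3, -1]
After ReLU: h = [3, 0]
Layer 2 output: y = -2×3 + 0×0 + 0 = -6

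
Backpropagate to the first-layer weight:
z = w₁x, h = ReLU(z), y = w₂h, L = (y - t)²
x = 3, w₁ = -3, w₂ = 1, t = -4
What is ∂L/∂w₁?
∂L/∂w₁ = 0

Forward pass:
z = w₁x = -3×3 = -9
h = ReLU(-9) = 0
y = w₂h = 1×0 = 0

Backward pass:
∂L/∂y = 2(y - t) = 2(0 - -4) = 8
∂y/∂h = w₂ = 1
∂h/∂z = 0 (ReLU derivative)
∂z/∂w₁ = x = 3

∂L/∂w₁ = 8 × 1 × 0 × 3 = 0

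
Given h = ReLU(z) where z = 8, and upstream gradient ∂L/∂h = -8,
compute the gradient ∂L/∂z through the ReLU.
∂L/∂z = -8

h = ReLU(8) = 8
Since z > 0: ∂h/∂z = 1
∂L/∂z = ∂L/∂h · ∂h/∂z = -8 × 1 = -8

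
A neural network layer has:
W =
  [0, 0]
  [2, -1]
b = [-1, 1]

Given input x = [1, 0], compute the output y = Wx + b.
y = [-1, 3]

Wx = [0×1 + 0×0, 2×1 + -1×0]
   = [0, 2]
y = Wx + b = [0 + -1, 2 + 1] = [-1, 3]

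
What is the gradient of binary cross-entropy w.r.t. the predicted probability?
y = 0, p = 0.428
∂L/∂p = 1.748

∂L/∂p = -y/p + (1-y)/(1-p) = 0 + 1/0.572 = 1.748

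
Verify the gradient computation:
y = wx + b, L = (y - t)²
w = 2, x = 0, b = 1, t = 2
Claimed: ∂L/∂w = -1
Incorrect

y = (2)(0) + 1 = 1
∂L/∂y = 2(y - t) = 2(1 - 2) = -2
∂y/∂w = x = 0
∂L/∂w = -2 × 0 = 0

Claimed value: -1
Incorrect: The correct gradient is 0.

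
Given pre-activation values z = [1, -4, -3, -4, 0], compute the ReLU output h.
h = [1, 0, 0, 0, 0]

ReLU applied element-wise: max(0,1)=1, max(0,-4)=0, max(0,-3)=0, max(0,-4)=0, max(0,0)=0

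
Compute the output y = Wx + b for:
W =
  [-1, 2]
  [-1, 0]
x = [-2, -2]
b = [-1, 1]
y = [-3, 3]

Wx = [-1×-2 + 2×-2, -1×-2 + 0×-2]
   = [-2, 2]
y = Wx + b = [-2 + -1, 2 + 1] = [-3, 3]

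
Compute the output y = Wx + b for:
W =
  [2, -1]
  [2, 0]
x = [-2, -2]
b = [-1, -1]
y = [-3, -5]

Wx = [2×-2 + -1×-2, 2×-2 + 0×-2]
   = [-2, -4]
y = Wx + b = [-2 + -1, -4 + -1] = [-3, -5]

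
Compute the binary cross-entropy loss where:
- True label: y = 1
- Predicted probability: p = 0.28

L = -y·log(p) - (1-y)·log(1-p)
L = 1.273

L = -1·log(0.28) - 0·log(0.72) = -log(0.28) = 1.273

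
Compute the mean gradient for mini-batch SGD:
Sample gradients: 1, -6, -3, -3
Average gradient = -2.75

Average = (1/4)(1 + -6 + -3 + -3) = -11/4 = -2.75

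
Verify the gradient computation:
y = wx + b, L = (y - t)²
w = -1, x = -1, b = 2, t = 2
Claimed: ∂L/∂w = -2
Correct

y = (-1)(-1) + 2 = 3
∂L/∂y = 2(y - t) = 2(3 - 2) = 2
∂y/∂w = x = -1
∂L/∂w = 2 × -1 = -2

Claimed value: -2
Correct: The correct gradient is -2.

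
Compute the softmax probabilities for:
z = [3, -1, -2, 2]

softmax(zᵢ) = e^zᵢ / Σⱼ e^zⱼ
p = [0.7179, 0.0131, 0.0048, 0.2641]

exp(z) = [20.09, 0.3679, 0.1353, 7.389]
Sum = 27.98
p = [0.7179, 0.0131, 0.0048, 0.2641]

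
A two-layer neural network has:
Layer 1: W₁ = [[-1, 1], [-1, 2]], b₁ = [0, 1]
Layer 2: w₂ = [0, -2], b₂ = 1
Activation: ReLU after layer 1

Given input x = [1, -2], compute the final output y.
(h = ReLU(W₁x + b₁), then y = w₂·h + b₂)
y = 1

Layer 1 pre-activation: z₁ = [-3, -4]
After ReLU: h = [0, 0]
Layer 2 output: y = 0×0 + -2×0 + 1 = 1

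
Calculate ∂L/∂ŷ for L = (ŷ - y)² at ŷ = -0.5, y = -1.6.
∂L/∂ŷ = 2.2

∂L/∂ŷ = 2(ŷ - y) = 2(-0.5 - -1.6) = 2(1.1) = 2.2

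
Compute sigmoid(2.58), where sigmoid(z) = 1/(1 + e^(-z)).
0.9296

sigmoid(2.58) = 1/(1 + e^(-2.58)) = 1/(1 + 0.07577) = 0.9296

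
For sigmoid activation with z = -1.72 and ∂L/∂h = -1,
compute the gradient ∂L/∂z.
∂L/∂z = -0.1288

σ(-1.72) = 0.1519
σ'(-1.72) = σ(-1.72)(1 - σ(-1.72)) = 0.1519 × 0.8481 = 0.1288
∂L/∂z = ∂L/∂h · σ'(z) = -1 × 0.1288 = -0.1288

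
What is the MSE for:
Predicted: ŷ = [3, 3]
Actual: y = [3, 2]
MSE = 0.5

MSE = (1/2)((3-3)² + (3-2)²) = (1/2)(0 + 1) = 0.5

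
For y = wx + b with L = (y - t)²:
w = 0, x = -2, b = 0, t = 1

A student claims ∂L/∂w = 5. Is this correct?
Incorrect

y = (0)(-2) + 0 = 0
∂L/∂y = 2(y - t) = 2(0 - 1) = -2
∂y/∂w = x = -2
∂L/∂w = -2 × -2 = 4

Claimed value: 5
Incorrect: The correct gradient is 4.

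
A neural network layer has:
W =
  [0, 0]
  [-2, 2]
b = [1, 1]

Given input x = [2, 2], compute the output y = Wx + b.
y = [1, 1]

Wx = [0×2 + 0×2, -2×2 + 2×2]
   = [0, 0]
y = Wx + b = [0 + 1, 0 + 1] = [1, 1]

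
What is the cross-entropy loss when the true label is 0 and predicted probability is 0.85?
L = 1.897

L = -0·log(0.85) - 1·log(0.15) = -log(0.15) = 1.897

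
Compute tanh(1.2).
0.8337

tanh(1.2) = (e^(1.2) - e^(-1.2))/(e^(1.2) + e^(-1.2)) = 0.8337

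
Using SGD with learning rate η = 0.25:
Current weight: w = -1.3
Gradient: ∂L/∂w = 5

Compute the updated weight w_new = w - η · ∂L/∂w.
w_new = -2.55

w_new = w - η·∂L/∂w = -1.3 - 0.25×(5) = -1.3 - (1.25) = -2.55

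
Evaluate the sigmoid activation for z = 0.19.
0.5474

sigmoid(0.19) = 1/(1 + e^(-0.19)) = 1/(1 + 0.827) = 0.5474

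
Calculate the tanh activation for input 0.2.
0.1974

tanh(0.2) = (e^(0.2) - e^(-0.2))/(e^(0.2) + e^(-0.2)) = 0.1974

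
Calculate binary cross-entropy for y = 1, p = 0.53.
L = 0.6349

L = -1·log(0.53) - 0·log(0.47) = -log(0.53) = 0.6349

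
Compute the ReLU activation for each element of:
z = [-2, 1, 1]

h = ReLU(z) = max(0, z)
h = [0, 1, 1]

ReLU applied element-wise: max(0,-2)=0, max(0,1)=1, max(0,1)=1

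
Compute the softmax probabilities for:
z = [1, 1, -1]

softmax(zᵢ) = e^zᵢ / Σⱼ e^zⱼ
p = [0.4683, 0.4683, 0.0634]

exp(z) = [2.718, 2.718, 0.3679]
Sum = 5.804
p = [0.4683, 0.4683, 0.0634]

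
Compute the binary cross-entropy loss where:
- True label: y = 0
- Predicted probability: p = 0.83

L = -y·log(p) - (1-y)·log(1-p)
L = 1.772

L = -0·log(0.83) - 1·log(0.17) = -log(0.17) = 1.772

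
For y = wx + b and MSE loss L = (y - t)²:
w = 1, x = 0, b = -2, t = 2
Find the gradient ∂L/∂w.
∂L/∂w = 0

y = wx + b = (1)(0) + -2 = -2
∂L/∂y = 2(y - t) = 2(-2 - 2) = -8
∂y/∂w = x = 0
∂L/∂w = ∂L/∂y · ∂y/∂w = -8 × 0 = 0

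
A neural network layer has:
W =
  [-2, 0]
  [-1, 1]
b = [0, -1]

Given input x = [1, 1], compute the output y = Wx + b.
y = [-2, -1]

Wx = [-2×1 + 0×1, -1×1 + 1×1]
   = [-2, 0]
y = Wx + b = [-2 + 0, 0 + -1] = [-2, -1]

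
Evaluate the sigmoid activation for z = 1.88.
0.8676

sigmoid(1.88) = 1/(1 + e^(-1.88)) = 1/(1 + 0.1526) = 0.8676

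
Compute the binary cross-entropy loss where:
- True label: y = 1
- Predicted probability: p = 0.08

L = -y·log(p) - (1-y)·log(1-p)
L = 2.526

L = -1·log(0.08) - 0·log(0.92) = -log(0.08) = 2.526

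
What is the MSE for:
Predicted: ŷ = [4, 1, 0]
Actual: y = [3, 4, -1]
MSE = 3.667

MSE = (1/3)((4-3)² + (1-4)² + (0--1)²) = (1/3)(1 + 9 + 1) = 3.667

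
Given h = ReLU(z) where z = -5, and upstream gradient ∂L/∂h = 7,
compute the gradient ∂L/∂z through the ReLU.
∂L/∂z = 0

h = ReLU(-5) = 0
Since z < 0: ∂h/∂z = 0
∂L/∂z = ∂L/∂h · ∂h/∂z = 7 × 0 = 0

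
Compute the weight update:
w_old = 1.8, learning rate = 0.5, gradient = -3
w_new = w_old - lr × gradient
w_new = 3.3

w_new = w - η·∂L/∂w = 1.8 - 0.5×(-3) = 1.8 - (-1.5) = 3.3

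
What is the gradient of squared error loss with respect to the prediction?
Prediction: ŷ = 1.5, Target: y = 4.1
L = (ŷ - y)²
∂L/∂ŷ = -5.2

∂L/∂ŷ = 2(ŷ - y) = 2(1.5 - 4.1) = 2(-2.6) = -5.2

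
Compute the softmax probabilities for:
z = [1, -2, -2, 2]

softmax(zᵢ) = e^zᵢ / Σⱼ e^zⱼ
p = [0.2619, 0.013, 0.013, 0.712]

exp(z) = [2.718, 0.1353, 0.1353, 7.389]
Sum = 10.38
p = [0.2619, 0.013, 0.013, 0.712]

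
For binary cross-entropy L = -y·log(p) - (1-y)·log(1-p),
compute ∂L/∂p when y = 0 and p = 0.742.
∂L/∂p = 3.876

∂L/∂p = -y/p + (1-y)/(1-p) = 0 + 1/0.258 = 3.876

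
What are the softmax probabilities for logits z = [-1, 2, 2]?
p = [0.0243, 0.4879, 0.4879]

exp(z) = [0.3679, 7.389, 7.389]
Sum = 15.15
p = [0.0243, 0.4879, 0.4879]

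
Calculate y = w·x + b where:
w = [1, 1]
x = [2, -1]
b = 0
y = 1

y = (1)(2) + (1)(-1) + 0 = 1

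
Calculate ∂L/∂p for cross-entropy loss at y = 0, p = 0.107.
∂L/∂p = 1.12

∂L/∂p = -y/p + (1-y)/(1-p) = 0 + 1/0.893 = 1.12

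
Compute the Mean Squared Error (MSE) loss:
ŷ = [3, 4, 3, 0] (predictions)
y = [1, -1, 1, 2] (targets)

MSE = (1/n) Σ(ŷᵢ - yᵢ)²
MSE = 9.25

MSE = (1/4)((3-1)² + (4--1)² + (3-1)² + (0-2)²) = (1/4)(4 + 25 + 4 + 4) = 9.25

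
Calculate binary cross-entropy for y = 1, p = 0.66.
L = 0.4155

L = -1·log(0.66) - 0·log(0.34) = -log(0.66) = 0.4155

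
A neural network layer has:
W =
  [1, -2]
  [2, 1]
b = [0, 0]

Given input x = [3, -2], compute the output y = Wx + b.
y = [7, 4]

Wx = [1×3 + -2×-2, 2×3 + 1×-2]
   = [7, 4]
y = Wx + b = [7 + 0, 4 + 0] = [7, 4]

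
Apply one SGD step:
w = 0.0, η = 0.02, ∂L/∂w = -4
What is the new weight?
w_new = 0.08

w_new = w - η·∂L/∂w = 0.0 - 0.02×(-4) = 0.0 - (-0.08) = 0.08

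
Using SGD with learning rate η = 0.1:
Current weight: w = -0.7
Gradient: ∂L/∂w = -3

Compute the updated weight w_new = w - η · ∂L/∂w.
w_new = -0.4

w_new = w - η·∂L/∂w = -0.7 - 0.1×(-3) = -0.7 - (-0.3) = -0.4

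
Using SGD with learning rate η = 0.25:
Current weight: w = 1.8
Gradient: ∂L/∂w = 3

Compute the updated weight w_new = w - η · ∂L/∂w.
w_new = 1.05

w_new = w - η·∂L/∂w = 1.8 - 0.25×(3) = 1.8 - (0.75) = 1.05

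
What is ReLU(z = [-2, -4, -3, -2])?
h = [0, 0, 0, 0]

ReLU applied element-wise: max(0,-2)=0, max(0,-4)=0, max(0,-3)=0, max(0,-2)=0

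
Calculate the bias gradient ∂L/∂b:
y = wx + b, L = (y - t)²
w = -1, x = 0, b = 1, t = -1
∂L/∂b = 4

y = wx + b = (-1)(0) + 1 = 1
∂L/∂y = 2(y - t) = 2(1 - -1) = 4
∂y/∂b = 1
∂L/∂b = ∂L/∂y · ∂y/∂b = 4 × 1 = 4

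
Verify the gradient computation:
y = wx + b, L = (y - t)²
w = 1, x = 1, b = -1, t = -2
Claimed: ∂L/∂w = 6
Incorrect

y = (1)(1) + -1 = 0
∂L/∂y = 2(y - t) = 2(0 - -2) = 4
∂y/∂w = x = 1
∂L/∂w = 4 × 1 = 4

Claimed value: 6
Incorrect: The correct gradient is 4.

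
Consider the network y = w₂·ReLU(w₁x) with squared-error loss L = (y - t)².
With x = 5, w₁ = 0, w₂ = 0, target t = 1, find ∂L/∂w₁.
∂L/∂w₁ = 0

Forward pass:
z = w₁x = 0×5 = 0
h = ReLU(0) = 0
y = w₂h = 0×0 = 0

Backward pass:
∂L/∂y = 2(y - t) = 2(0 - 1) = -2
∂y/∂h = w₂ = 0
∂h/∂z = 0 (ReLU derivative)
∂z/∂w₁ = x = 5

∂L/∂w₁ = -2 × 0 × 0 × 5 = 0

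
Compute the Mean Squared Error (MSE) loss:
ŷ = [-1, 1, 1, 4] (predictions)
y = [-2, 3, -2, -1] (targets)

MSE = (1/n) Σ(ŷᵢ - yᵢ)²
MSE = 9.75

MSE = (1/4)((-1--2)² + (1-3)² + (1--2)² + (4--1)²) = (1/4)(1 + 4 + 9 + 25) = 9.75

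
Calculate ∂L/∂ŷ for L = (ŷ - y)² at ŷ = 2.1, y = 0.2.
∂L/∂ŷ = 3.8

∂L/∂ŷ = 2(ŷ - y) = 2(2.1 - 0.2) = 2(1.9) = 3.8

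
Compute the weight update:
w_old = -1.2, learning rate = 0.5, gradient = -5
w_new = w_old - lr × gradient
w_new = 1.3

w_new = w - η·∂L/∂w = -1.2 - 0.5×(-5) = -1.2 - (-2.5) = 1.3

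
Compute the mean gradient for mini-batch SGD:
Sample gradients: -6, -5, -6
Average gradient = -5.667

Average = (1/3)(-6 + -5 + -6) = -17/3 = -5.667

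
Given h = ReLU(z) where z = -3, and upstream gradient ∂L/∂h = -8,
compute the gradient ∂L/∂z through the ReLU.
∂L/∂z = 0

h = ReLU(-3) = 0
Since z < 0: ∂h/∂z = 0
∂L/∂z = ∂L/∂h · ∂h/∂z = -8 × 0 = 0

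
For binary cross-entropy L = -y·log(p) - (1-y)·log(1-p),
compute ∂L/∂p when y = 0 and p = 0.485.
∂L/∂p = 1.942

∂L/∂p = -y/p + (1-y)/(1-p) = 0 + 1/0.515 = 1.942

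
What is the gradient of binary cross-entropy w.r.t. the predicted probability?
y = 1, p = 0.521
∂L/∂p = -1.919

∂L/∂p = -y/p + (1-y)/(1-p) = -1/0.521 + 0 = -1.919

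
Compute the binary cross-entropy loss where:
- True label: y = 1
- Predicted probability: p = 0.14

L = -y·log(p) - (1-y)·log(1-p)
L = 1.966

L = -1·log(0.14) - 0·log(0.86) = -log(0.14) = 1.966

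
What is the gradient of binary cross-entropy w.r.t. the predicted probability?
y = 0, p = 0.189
∂L/∂p = 1.233

∂L/∂p = -y/p + (1-y)/(1-p) = 0 + 1/0.811 = 1.233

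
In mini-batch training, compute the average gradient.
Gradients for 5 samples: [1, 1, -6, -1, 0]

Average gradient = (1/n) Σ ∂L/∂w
Average gradient = -1

Average = (1/5)(1 + 1 + -6 + -1 + 0) = -5/5 = -1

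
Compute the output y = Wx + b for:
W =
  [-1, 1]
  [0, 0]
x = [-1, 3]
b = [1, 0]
y = [5, 0]

Wx = [-1×-1 + 1×3, 0×-1 + 0×3]
   = [4, 0]
y = Wx + b = [4 + 1, 0 + 0] = [5, 0]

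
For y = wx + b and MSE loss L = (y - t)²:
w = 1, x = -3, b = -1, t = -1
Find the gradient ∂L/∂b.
∂L/∂b = -6

y = wx + b = (1)(-3) + -1 = -4
∂L/∂y = 2(y - t) = 2(-4 - -1) = -6
∂y/∂b = 1
∂L/∂b = ∂L/∂y · ∂y/∂b = -6 × 1 = -6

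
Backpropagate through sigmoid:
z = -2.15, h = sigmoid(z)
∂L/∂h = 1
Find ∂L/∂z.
∂L/∂z = 0.09345

σ(-2.15) = 0.1043
σ'(-2.15) = σ(-2.15)(1 - σ(-2.15)) = 0.1043 × 0.8957 = 0.09345
∂L/∂z = ∂L/∂h · σ'(z) = 1 × 0.09345 = 0.09345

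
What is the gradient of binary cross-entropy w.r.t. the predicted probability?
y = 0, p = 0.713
∂L/∂p = 3.484

∂L/∂p = -y/p + (1-y)/(1-p) = 0 + 1/0.287 = 3.484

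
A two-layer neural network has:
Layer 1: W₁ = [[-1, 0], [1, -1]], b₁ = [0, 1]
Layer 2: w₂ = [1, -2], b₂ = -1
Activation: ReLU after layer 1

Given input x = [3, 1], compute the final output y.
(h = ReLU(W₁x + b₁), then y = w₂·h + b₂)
y = -7

Layer 1 pre-activation: z₁ = [-3, 3]
After ReLU: h = [0, 3]
Layer 2 output: y = 1×0 + -2×3 + -1 = -7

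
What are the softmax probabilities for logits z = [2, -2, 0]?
p = [0.8668, 0.0159, 0.1173]

exp(z) = [7.389, 0.1353, 1]
Sum = 8.524
p = [0.8668, 0.0159, 0.1173]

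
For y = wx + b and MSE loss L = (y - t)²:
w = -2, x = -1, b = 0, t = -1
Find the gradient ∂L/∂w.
∂L/∂w = -6

y = wx + b = (-2)(-1) + 0 = 2
∂L/∂y = 2(y - t) = 2(2 - -1) = 6
∂y/∂w = x = -1
∂L/∂w = ∂L/∂y · ∂y/∂w = 6 × -1 = -6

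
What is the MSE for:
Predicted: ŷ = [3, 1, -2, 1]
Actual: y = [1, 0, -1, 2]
MSE = 1.75

MSE = (1/4)((3-1)² + (1-0)² + (-2--1)² + (1-2)²) = (1/4)(4 + 1 + 1 + 1) = 1.75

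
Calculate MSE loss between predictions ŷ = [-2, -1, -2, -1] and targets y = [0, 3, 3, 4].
MSE = 17.5

MSE = (1/4)((-2-0)² + (-1-3)² + (-2-3)² + (-1-4)²) = (1/4)(4 + 16 + 25 + 25) = 17.5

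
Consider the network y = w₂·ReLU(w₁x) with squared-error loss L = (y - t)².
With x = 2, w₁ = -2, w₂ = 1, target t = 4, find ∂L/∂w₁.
∂L/∂w₁ = 0

Forward pass:
z = w₁x = -2×2 = -4
h = ReLU(-4) = 0
y = w₂h = 1×0 = 0

Backward pass:
∂L/∂y = 2(y - t) = 2(0 - 4) = -8
∂y/∂h = w₂ = 1
∂h/∂z = 0 (ReLU derivative)
∂z/∂w₁ = x = 2

∂L/∂w₁ = -8 × 1 × 0 × 2 = 0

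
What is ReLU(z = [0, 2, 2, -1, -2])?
h = [0, 2, 2, 0, 0]

ReLU applied element-wise: max(0,0)=0, max(0,2)=2, max(0,2)=2, max(0,-1)=0, max(0,-2)=0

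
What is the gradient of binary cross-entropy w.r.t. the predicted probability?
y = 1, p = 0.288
∂L/∂p = -3.472

∂L/∂p = -y/p + (1-y)/(1-p) = -1/0.288 + 0 = -3.472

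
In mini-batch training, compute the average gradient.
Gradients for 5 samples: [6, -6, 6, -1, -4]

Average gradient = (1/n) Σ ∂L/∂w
Average gradient = 0.2

Average = (1/5)(6 + -6 + 6 + -1 + -4) = 1/5 = 0.2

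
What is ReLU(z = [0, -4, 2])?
h = [0, 0, 2]

ReLU applied element-wise: max(0,0)=0, max(0,-4)=0, max(0,2)=2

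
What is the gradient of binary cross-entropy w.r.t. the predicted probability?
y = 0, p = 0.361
∂L/∂p = 1.565

∂L/∂p = -y/p + (1-y)/(1-p) = 0 + 1/0.639 = 1.565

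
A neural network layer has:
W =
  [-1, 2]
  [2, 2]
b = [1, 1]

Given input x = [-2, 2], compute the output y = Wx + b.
y = [7, 1]

Wx = [-1×-2 + 2×2, 2×-2 + 2×2]
   = [6, 0]
y = Wx + b = [6 + 1, 0 + 1] = [7, 1]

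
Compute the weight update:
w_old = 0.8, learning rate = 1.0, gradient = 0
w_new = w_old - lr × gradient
w_new = 0.8

w_new = w - η·∂L/∂w = 0.8 - 1.0×(0) = 0.8 - (0) = 0.8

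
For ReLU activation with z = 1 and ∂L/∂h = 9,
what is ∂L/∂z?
∂L/∂z = 9

h = ReLU(1) = 1
Since z > 0: ∂h/∂z = 1
∂L/∂z = ∂L/∂h · ∂h/∂z = 9 × 1 = 9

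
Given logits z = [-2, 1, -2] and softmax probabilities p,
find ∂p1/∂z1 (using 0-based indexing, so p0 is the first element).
∂p1/∂z1 = 0.08236

p = softmax(z) = [0.04528, 0.9094, 0.04528]
p1 = 0.9094

∂p1/∂z1 = p1(1 - p1) = 0.9094 × (1 - 0.9094) = 0.08236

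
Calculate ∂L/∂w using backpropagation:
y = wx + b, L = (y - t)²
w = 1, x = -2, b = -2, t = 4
∂L/∂w = 32

y = wx + b = (1)(-2) + -2 = -4
∂L/∂y = 2(y - t) = 2(-4 - 4) = -16
∂y/∂w = x = -2
∂L/∂w = ∂L/∂y · ∂y/∂w = -16 × -2 = 32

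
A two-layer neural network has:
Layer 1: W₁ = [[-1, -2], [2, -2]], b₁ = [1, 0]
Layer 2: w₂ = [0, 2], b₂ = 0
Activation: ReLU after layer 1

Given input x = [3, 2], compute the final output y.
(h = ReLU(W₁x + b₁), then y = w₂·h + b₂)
y = 4

Layer 1 pre-activation: z₁ = [-6, 2]
After ReLU: h = [0, 2]
Layer 2 output: y = 0×0 + 2×2 + 0 = 4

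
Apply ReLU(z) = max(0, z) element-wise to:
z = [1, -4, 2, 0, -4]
h = [1, 0, 2, 0, 0]

ReLU applied element-wise: max(0,1)=1, max(0,-4)=0, max(0,2)=2, max(0,0)=0, max(0,-4)=0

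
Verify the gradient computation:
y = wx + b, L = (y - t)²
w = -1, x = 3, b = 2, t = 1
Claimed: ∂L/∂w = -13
Incorrect

y = (-1)(3) + 2 = -1
∂L/∂y = 2(y - t) = 2(-1 - 1) = -4
∂y/∂w = x = 3
∂L/∂w = -4 × 3 = -12

Claimed value: -13
Incorrect: The correct gradient is -12.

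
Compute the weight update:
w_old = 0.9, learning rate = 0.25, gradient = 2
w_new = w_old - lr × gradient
w_new = 0.4

w_new = w - η·∂L/∂w = 0.9 - 0.25×(2) = 0.9 - (0.5) = 0.4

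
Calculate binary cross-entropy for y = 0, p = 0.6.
L = 0.9163

L = -0·log(0.6) - 1·log(0.4) = -log(0.4) = 0.9163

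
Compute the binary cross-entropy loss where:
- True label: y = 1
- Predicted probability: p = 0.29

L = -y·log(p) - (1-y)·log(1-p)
L = 1.238

L = -1·log(0.29) - 0·log(0.71) = -log(0.29) = 1.238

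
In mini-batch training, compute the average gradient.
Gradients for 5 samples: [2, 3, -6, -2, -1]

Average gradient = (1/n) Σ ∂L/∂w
Average gradient = -0.8

Average = (1/5)(2 + 3 + -6 + -2 + -1) = -4/5 = -0.8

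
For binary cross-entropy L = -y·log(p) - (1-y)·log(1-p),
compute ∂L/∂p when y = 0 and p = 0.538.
∂L/∂p = 2.165

∂L/∂p = -y/p + (1-y)/(1-p) = 0 + 1/0.462 = 2.165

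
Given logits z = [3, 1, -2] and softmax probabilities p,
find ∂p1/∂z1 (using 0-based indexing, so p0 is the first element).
∂p1/∂z1 = 0.1045

p = softmax(z) = [0.8756, 0.1185, 0.0059]
p1 = 0.1185

∂p1/∂z1 = p1(1 - p1) = 0.1185 × (1 - 0.1185) = 0.1045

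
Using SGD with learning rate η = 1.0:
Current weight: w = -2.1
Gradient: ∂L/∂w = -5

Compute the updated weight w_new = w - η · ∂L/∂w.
w_new = 2.9

w_new = w - η·∂L/∂w = -2.1 - 1.0×(-5) = -2.1 - (-5) = 2.9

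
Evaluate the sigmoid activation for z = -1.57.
0.1722

sigmoid(-1.57) = 1/(1 + e^(1.57)) = 1/(1 + 4.807) = 0.1722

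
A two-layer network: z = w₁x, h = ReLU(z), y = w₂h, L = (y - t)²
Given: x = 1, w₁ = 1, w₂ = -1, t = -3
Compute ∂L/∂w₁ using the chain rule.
∂L/∂w₁ = -4

Forward pass:
z = w₁x = 1×1 = 1
h = ReLU(1) = 1
y = w₂h = -1×1 = -1

Backward pass:
∂L/∂y = 2(y - t) = 2(-1 - -3) = 4
∂y/∂h = w₂ = -1
∂h/∂z = 1 (ReLU derivative)
∂z/∂w₁ = x = 1

∂L/∂w₁ = 4 × -1 × 1 × 1 = -4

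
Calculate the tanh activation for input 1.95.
0.9603

tanh(1.95) = (e^(1.95) - e^(-1.95))/(e^(1.95) + e^(-1.95)) = 0.9603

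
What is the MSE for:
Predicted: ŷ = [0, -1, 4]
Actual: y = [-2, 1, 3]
MSE = 3

MSE = (1/3)((0--2)² + (-1-1)² + (4-3)²) = (1/3)(4 + 4 + 1) = 3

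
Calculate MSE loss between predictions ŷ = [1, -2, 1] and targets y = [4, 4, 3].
MSE = 16.33

MSE = (1/3)((1-4)² + (-2-4)² + (1-3)²) = (1/3)(9 + 36 + 4) = 16.33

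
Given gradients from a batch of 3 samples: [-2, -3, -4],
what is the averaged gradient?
Average gradient = -3

Average = (1/3)(-2 + -3 + -4) = -9/3 = -3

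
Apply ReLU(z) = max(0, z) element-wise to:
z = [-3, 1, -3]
h = [0, 1, 0]

ReLU applied element-wise: max(0,-3)=0, max(0,1)=1, max(0,-3)=0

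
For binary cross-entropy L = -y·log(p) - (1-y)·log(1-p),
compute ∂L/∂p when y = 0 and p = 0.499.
∂L/∂p = 1.996

∂L/∂p = -y/p + (1-y)/(1-p) = 0 + 1/0.501 = 1.996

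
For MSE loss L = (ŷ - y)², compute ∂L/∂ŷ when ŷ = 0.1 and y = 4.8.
∂L/∂ŷ = -9.4

∂L/∂ŷ = 2(ŷ - y) = 2(0.1 - 4.8) = 2(-4.7) = -9.4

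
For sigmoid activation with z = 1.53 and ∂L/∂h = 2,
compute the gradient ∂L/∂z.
∂L/∂z = 0.2926

σ(1.53) = 0.822
σ'(1.53) = σ(1.53)(1 - σ(1.53)) = 0.822 × 0.178 = 0.1463
∂L/∂z = ∂L/∂h · σ'(z) = 2 × 0.1463 = 0.2926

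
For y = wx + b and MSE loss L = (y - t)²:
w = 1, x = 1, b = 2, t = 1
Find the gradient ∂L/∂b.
∂L/∂b = 4

y = wx + b = (1)(1) + 2 = 3
∂L/∂y = 2(y - t) = 2(3 - 1) = 4
∂y/∂b = 1
∂L/∂b = ∂L/∂y · ∂y/∂b = 4 × 1 = 4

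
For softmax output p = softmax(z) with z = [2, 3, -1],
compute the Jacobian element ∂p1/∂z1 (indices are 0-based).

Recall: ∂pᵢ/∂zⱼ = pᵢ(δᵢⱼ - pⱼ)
∂p1/∂z1 = 0.201

p = softmax(z) = [0.2654, 0.7214, 0.01321]
p1 = 0.7214

∂p1/∂z1 = p1(1 - p1) = 0.7214 × (1 - 0.7214) = 0.201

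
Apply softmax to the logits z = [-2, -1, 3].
p = [0.0066, 0.0179, 0.9756]

exp(z) = [0.1353, 0.3679, 20.09]
Sum = 20.59
p = [0.0066, 0.0179, 0.9756]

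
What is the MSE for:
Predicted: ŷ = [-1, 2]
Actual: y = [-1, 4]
MSE = 2

MSE = (1/2)((-1--1)² + (2-4)²) = (1/2)(0 + 4) = 2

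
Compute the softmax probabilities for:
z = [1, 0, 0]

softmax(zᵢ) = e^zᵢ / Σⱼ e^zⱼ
p = [0.5761, 0.2119, 0.2119]

exp(z) = [2.718, 1, 1]
Sum = 4.718
p = [0.5761, 0.2119, 0.2119]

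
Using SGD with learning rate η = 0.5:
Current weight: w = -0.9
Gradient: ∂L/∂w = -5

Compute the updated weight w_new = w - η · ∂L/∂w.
w_new = 1.6

w_new = w - η·∂L/∂w = -0.9 - 0.5×(-5) = -0.9 - (-2.5) = 1.6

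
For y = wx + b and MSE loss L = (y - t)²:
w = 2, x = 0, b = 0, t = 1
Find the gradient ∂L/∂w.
∂L/∂w = 0

y = wx + b = (2)(0) + 0 = 0
∂L/∂y = 2(y - t) = 2(0 - 1) = -2
∂y/∂w = x = 0
∂L/∂w = ∂L/∂y · ∂y/∂w = -2 × 0 = 0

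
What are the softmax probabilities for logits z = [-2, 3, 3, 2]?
p = [0.0028, 0.4211, 0.4211, 0.1549]

exp(z) = [0.1353, 20.09, 20.09, 7.389]
Sum = 47.7
p = [0.0028, 0.4211, 0.4211, 0.1549]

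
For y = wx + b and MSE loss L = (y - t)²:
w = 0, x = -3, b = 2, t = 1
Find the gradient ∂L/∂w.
∂L/∂w = -6

y = wx + b = (0)(-3) + 2 = 2
∂L/∂y = 2(y - t) = 2(2 - 1) = 2
∂y/∂w = x = -3
∂L/∂w = ∂L/∂y · ∂y/∂w = 2 × -3 = -6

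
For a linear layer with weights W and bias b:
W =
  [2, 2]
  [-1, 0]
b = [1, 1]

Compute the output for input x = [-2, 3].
y = [3, 3]

Wx = [2×-2 + 2×3, -1×-2 + 0×3]
   = [2, 2]
y = Wx + b = [2 + 1, 2 + 1] = [3, 3]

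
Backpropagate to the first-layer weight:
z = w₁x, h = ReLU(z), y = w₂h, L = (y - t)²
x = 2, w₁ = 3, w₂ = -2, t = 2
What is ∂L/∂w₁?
∂L/∂w₁ = 112

Forward pass:
z = w₁x = 3×2 = 6
h = ReLU(6) = 6
y = w₂h = -2×6 = -12

Backward pass:
∂L/∂y = 2(y - t) = 2(-12 - 2) = -28
∂y/∂h = w₂ = -2
∂h/∂z = 1 (ReLU derivative)
∂z/∂w₁ = x = 2

∂L/∂w₁ = -28 × -2 × 1 × 2 = 112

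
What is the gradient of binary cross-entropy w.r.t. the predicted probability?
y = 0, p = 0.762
∂L/∂p = 4.202

∂L/∂p = -y/p + (1-y)/(1-p) = 0 + 1/0.238 = 4.202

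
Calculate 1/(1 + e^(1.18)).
0.2351

sigmoid(-1.18) = 1/(1 + e^(1.18)) = 1/(1 + 3.254) = 0.2351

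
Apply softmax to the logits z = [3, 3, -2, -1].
p = [0.4938, 0.4938, 0.0033, 0.009]

exp(z) = [20.09, 20.09, 0.1353, 0.3679]
Sum = 40.67
p = [0.4938, 0.4938, 0.0033, 0.009]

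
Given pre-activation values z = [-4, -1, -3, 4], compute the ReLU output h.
h = [0, 0, 0, 4]

ReLU applied element-wise: max(0,-4)=0, max(0,-1)=0, max(0,-3)=0, max(0,4)=4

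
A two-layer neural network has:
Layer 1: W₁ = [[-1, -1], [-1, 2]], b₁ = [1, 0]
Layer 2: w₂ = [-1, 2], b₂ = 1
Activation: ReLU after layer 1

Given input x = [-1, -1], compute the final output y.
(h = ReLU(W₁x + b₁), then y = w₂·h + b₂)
y = -2

Layer 1 pre-activation: z₁ = [3, -1]
After ReLU: h = [3, 0]
Layer 2 output: y = -1×3 + 2×0 + 1 = -2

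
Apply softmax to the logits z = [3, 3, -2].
p = [0.4983, 0.4983, 0.0034]

exp(z) = [20.09, 20.09, 0.1353]
Sum = 40.31
p = [0.4983, 0.4983, 0.0034]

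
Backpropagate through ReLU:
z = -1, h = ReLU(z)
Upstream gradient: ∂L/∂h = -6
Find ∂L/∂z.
∂L/∂z = 0

h = ReLU(-1) = 0
Since z < 0: ∂h/∂z = 0
∂L/∂z = ∂L/∂h · ∂h/∂z = -6 × 0 = 0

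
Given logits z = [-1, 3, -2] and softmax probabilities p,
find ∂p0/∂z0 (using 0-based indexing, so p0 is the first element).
∂p0/∂z0 = 0.01755

p = softmax(z) = [0.01787, 0.9756, 0.006573]
p0 = 0.01787

∂p0/∂z0 = p0(1 - p0) = 0.01787 × (1 - 0.01787) = 0.01755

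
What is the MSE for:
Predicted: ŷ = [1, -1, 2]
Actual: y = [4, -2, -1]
MSE = 6.333

MSE = (1/3)((1-4)² + (-1--2)² + (2--1)²) = (1/3)(9 + 1 + 9) = 6.333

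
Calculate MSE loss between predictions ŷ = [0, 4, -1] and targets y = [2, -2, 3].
MSE = 18.67

MSE = (1/3)((0-2)² + (4--2)² + (-1-3)²) = (1/3)(4 + 36 + 16) = 18.67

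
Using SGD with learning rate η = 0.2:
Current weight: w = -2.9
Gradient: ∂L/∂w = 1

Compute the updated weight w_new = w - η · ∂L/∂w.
w_new = -3.1

w_new = w - η·∂L/∂w = -2.9 - 0.2×(1) = -2.9 - (0.2) = -3.1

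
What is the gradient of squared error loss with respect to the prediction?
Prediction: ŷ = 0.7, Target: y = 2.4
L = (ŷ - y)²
∂L/∂ŷ = -3.4

∂L/∂ŷ = 2(ŷ - y) = 2(0.7 - 2.4) = 2(-1.7) = -3.4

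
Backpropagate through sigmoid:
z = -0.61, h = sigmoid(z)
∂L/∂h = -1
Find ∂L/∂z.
∂L/∂z = -0.2281

σ(-0.61) = 0.3521
σ'(-0.61) = σ(-0.61)(1 - σ(-0.61)) = 0.3521 × 0.6479 = 0.2281
∂L/∂z = ∂L/∂h · σ'(z) = -1 × 0.2281 = -0.2281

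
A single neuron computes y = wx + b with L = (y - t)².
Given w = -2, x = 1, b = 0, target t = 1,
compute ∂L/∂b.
∂L/∂b = -6

y = wx + b = (-2)(1) + 0 = -2
∂L/∂y = 2(y - t) = 2(-2 - 1) = -6
∂y/∂b = 1
∂L/∂b = ∂L/∂y · ∂y/∂b = -6 × 1 = -6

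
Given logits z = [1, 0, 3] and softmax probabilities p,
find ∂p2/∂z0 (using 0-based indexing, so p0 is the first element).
∂p2/∂z0 = -0.09636

p = softmax(z) = [0.1142, 0.04201, 0.8438]
p2 = 0.8438, p0 = 0.1142

∂p2/∂z0 = -p2 × p0 = -0.8438 × 0.1142 = -0.09636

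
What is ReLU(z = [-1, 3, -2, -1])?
h = [0, 3, 0, 0]

ReLU applied element-wise: max(0,-1)=0, max(0,3)=3, max(0,-2)=0, max(0,-1)=0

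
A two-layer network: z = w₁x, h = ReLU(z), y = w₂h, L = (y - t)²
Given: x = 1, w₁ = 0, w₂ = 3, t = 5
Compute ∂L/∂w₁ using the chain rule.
∂L/∂w₁ = 0

Forward pass:
z = w₁x = 0×1 = 0
h = ReLU(0) = 0
y = w₂h = 3×0 = 0

Backward pass:
∂L/∂y = 2(y - t) = 2(0 - 5) = -10
∂y/∂h = w₂ = 3
∂h/∂z = 0 (ReLU derivative)
∂z/∂w₁ = x = 1

∂L/∂w₁ = -10 × 3 × 0 × 1 = 0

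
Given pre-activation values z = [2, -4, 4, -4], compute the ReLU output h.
h = [2, 0, 4, 0]

ReLU applied element-wise: max(0,2)=2, max(0,-4)=0, max(0,4)=4, max(0,-4)=0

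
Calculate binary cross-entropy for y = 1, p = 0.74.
L = 0.3011

L = -1·log(0.74) - 0·log(0.26) = -log(0.74) = 0.3011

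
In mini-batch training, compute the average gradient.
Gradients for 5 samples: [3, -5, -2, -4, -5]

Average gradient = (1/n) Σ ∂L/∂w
Average gradient = -2.6

Average = (1/5)(3 + -5 + -2 + -4 + -5) = -13/5 = -2.6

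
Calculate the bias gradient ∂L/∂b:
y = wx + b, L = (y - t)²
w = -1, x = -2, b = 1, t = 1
∂L/∂b = 4

y = wx + b = (-1)(-2) + 1 = 3
∂L/∂y = 2(y - t) = 2(3 - 1) = 4
∂y/∂b = 1
∂L/∂b = ∂L/∂y · ∂y/∂b = 4 × 1 = 4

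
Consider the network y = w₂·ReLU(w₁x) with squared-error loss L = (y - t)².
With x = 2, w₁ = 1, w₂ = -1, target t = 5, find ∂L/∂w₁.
∂L/∂w₁ = 28

Forward pass:
z = w₁x = 1×2 = 2
h = ReLU(2) = 2
y = w₂h = -1×2 = -2

Backward pass:
∂L/∂y = 2(y - t) = 2(-2 - 5) = -14
∂y/∂h = w₂ = -1
∂h/∂z = 1 (ReLU derivative)
∂z/∂w₁ = x = 2

∂L/∂w₁ = -14 × -1 × 1 × 2 = 28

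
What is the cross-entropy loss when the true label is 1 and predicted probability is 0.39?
L = 0.9416

L = -1·log(0.39) - 0·log(0.61) = -log(0.39) = 0.9416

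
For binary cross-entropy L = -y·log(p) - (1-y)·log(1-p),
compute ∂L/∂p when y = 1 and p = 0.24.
∂L/∂p = -4.167

∂L/∂p = -y/p + (1-y)/(1-p) = -1/0.24 + 0 = -4.167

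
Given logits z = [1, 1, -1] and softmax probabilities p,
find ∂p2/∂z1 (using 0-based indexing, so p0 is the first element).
∂p2/∂z1 = -0.02968

p = softmax(z) = [0.4683, 0.4683, 0.06338]
p2 = 0.06338, p1 = 0.4683

∂p2/∂z1 = -p2 × p1 = -0.06338 × 0.4683 = -0.02968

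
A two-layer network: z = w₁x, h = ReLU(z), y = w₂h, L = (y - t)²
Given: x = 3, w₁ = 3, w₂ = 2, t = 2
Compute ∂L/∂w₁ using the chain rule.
∂L/∂w₁ = 192

Forward pass:
z = w₁x = 3×3 = 9
h = ReLU(9) = 9
y = w₂h = 2×9 = 18

Backward pass:
∂L/∂y = 2(y - t) = 2(18 - 2) = 32
∂y/∂h = w₂ = 2
∂h/∂z = 1 (ReLU derivative)
∂z/∂w₁ = x = 3

∂L/∂w₁ = 32 × 2 × 1 × 3 = 192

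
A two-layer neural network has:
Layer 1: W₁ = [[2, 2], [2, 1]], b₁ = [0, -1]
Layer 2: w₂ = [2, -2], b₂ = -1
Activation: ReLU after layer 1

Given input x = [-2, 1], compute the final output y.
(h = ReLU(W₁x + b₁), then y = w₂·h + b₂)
y = -1

Layer 1 pre-activation: z₁ = [-2, -4]
After ReLU: h = [0, 0]
Layer 2 output: y = 2×0 + -2×0 + -1 = -1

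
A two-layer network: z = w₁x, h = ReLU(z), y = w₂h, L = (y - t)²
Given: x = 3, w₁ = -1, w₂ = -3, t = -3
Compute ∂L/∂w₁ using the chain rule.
∂L/∂w₁ = 0

Forward pass:
z = w₁x = -1×3 = -3
h = ReLU(-3) = 0
y = w₂h = -3×0 = 0

Backward pass:
∂L/∂y = 2(y - t) = 2(0 - -3) = 6
∂y/∂h = w₂ = -3
∂h/∂z = 0 (ReLU derivative)
∂z/∂w₁ = x = 3

∂L/∂w₁ = 6 × -3 × 0 × 3 = 0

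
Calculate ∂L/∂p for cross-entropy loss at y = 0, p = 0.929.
∂L/∂p = 14.08

∂L/∂p = -y/p + (1-y)/(1-p) = 0 + 1/0.071 = 14.08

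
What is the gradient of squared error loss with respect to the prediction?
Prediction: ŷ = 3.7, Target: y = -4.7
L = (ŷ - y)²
∂L/∂ŷ = 16.8

∂L/∂ŷ = 2(ŷ - y) = 2(3.7 - -4.7) = 2(8.4) = 16.8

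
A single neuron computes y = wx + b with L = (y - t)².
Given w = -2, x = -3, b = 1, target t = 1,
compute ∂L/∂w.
∂L/∂w = -36

y = wx + b = (-2)(-3) + 1 = 7
∂L/∂y = 2(y - t) = 2(7 - 1) = 12
∂y/∂w = x = -3
∂L/∂w = ∂L/∂y · ∂y/∂w = 12 × -3 = -36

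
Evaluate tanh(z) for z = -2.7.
-0.991

tanh(-2.7) = (e^(-2.7) - e^(2.7))/(e^(-2.7) + e^(2.7)) = -0.991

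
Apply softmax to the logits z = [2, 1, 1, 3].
p = [0.2245, 0.0826, 0.0826, 0.6103]

exp(z) = [7.389, 2.718, 2.718, 20.09]
Sum = 32.91
p = [0.2245, 0.0826, 0.0826, 0.6103]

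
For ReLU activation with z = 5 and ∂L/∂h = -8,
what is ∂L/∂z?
∂L/∂z = -8

h = ReLU(5) = 5
Since z > 0: ∂h/∂z = 1
∂L/∂z = ∂L/∂h · ∂h/∂z = -8 × 1 = -8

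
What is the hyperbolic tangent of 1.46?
0.8977

tanh(1.46) = (e^(1.46) - e^(-1.46))/(e^(1.46) + e^(-1.46)) = 0.8977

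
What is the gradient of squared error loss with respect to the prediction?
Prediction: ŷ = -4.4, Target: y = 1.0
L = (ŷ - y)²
∂L/∂ŷ = -10.8

∂L/∂ŷ = 2(ŷ - y) = 2(-4.4 - 1.0) = 2(-5.4) = -10.8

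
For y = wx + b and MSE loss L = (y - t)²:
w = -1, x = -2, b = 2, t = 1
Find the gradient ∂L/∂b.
∂L/∂b = 6

y = wx + b = (-1)(-2) + 2 = 4
∂L/∂y = 2(y - t) = 2(4 - 1) = 6
∂y/∂b = 1
∂L/∂b = ∂L/∂y · ∂y/∂b = 6 × 1 = 6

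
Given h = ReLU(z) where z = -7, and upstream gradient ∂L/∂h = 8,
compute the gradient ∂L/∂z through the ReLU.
∂L/∂z = 0

h = ReLU(-7) = 0
Since z < 0: ∂h/∂z = 0
∂L/∂z = ∂L/∂h · ∂h/∂z = 8 × 0 = 0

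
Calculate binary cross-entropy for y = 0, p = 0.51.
L = 0.7133

L = -0·log(0.51) - 1·log(0.49) = -log(0.49) = 0.7133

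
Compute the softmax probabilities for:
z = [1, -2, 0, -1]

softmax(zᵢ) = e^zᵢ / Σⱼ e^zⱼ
p = [0.6439, 0.0321, 0.2369, 0.0871]

exp(z) = [2.718, 0.1353, 1, 0.3679]
Sum = 4.221
p = [0.6439, 0.0321, 0.2369, 0.0871]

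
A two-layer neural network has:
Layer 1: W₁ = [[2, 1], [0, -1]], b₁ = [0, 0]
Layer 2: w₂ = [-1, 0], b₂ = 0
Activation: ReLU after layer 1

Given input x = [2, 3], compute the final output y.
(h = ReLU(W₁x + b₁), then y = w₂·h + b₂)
y = -7

Layer 1 pre-activation: z₁ = [7, -3]
After ReLU: h = [7, 0]
Layer 2 output: y = -1×7 + 0×0 + 0 = -7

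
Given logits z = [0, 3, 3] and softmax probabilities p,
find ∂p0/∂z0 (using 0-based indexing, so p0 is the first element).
∂p0/∂z0 = 0.0237

p = softmax(z) = [0.02429, 0.4879, 0.4879]
p0 = 0.02429

∂p0/∂z0 = p0(1 - p0) = 0.02429 × (1 - 0.02429) = 0.0237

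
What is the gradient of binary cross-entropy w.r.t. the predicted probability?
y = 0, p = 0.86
∂L/∂p = 7.143

∂L/∂p = -y/p + (1-y)/(1-p) = 0 + 1/0.14 = 7.143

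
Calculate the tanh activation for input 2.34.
0.9816

tanh(2.34) = (e^(2.34) - e^(-2.34))/(e^(2.34) + e^(-2.34)) = 0.9816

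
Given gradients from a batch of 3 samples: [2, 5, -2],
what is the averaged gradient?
Average gradient = 1.667

Average = (1/3)(2 + 5 + -2) = 5/3 = 1.667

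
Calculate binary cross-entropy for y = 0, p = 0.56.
L = 0.821

L = -0·log(0.56) - 1·log(0.44) = -log(0.44) = 0.821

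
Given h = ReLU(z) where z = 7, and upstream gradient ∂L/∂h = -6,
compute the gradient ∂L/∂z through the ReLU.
∂L/∂z = -6

h = ReLU(7) = 7
Since z > 0: ∂h/∂z = 1
∂L/∂z = ∂L/∂h · ∂h/∂z = -6 × 1 = -6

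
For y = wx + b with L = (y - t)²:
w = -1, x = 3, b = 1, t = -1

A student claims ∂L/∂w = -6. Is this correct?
Correct

y = (-1)(3) + 1 = -2
∂L/∂y = 2(y - t) = 2(-2 - -1) = -2
∂y/∂w = x = 3
∂L/∂w = -2 × 3 = -6

Claimed value: -6
Correct: The correct gradient is -6.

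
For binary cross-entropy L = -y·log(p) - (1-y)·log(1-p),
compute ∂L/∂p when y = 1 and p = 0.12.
∂L/∂p = -8.333

∂L/∂p = -y/p + (1-y)/(1-p) = -1/0.12 + 0 = -8.333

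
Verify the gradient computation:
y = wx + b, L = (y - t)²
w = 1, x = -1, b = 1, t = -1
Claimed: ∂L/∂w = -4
Incorrect

y = (1)(-1) + 1 = 0
∂L/∂y = 2(y - t) = 2(0 - -1) = 2
∂y/∂w = x = -1
∂L/∂w = 2 × -1 = -2

Claimed value: -4
Incorrect: The correct gradient is -2.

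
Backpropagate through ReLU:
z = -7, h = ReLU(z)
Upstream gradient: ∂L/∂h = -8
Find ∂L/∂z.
∂L/∂z = 0

h = ReLU(-7) = 0
Since z < 0: ∂h/∂z = 0
∂L/∂z = ∂L/∂h · ∂h/∂z = -8 × 0 = 0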